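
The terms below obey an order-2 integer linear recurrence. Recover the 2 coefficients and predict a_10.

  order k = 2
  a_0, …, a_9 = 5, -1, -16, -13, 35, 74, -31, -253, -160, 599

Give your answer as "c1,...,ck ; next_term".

1,-3 ; 1079

  a_2 = 1·-1 + -3·5 = -16
  a_3 = 1·-16 + -3·-1 = -13
  a_4 = 1·-13 + -3·-16 = 35
  a_5 = 1·35 + -3·-13 = 74
  a_6 = 1·74 + -3·35 = -31
  a_7 = 1·-31 + -3·74 = -253
  a_8 = 1·-253 + -3·-31 = -160
  a_9 = 1·-160 + -3·-253 = 599
  a_10 = 1·599 + -3·-160 = 1079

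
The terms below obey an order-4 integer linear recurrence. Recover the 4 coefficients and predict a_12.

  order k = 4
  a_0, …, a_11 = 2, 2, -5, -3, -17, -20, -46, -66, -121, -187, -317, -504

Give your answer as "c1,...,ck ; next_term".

1,2,-1,-1 ; -830

  a_4 = 1·-3 + 2·-5 + -1·2 + -1·2 = -17
  a_5 = 1·-17 + 2·-3 + -1·-5 + -1·2 = -20
  a_6 = 1·-20 + 2·-17 + -1·-3 + -1·-5 = -46
  a_7 = 1·-46 + 2·-20 + -1·-17 + -1·-3 = -66
  a_8 = 1·-66 + 2·-46 + -1·-20 + -1·-17 = -121
  a_9 = 1·-121 + 2·-66 + -1·-46 + -1·-20 = -187
  a_10 = 1·-187 + 2·-121 + -1·-66 + -1·-46 = -317
  a_11 = 1·-317 + 2·-187 + -1·-121 + -1·-66 = -504
  a_12 = 1·-504 + 2·-317 + -1·-187 + -1·-121 = -830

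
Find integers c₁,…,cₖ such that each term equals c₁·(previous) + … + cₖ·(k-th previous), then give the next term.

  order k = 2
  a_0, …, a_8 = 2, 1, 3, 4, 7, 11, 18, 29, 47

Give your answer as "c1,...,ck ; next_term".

  a_2 = 1·1 + 1·2 = 3
  a_3 = 1·3 + 1·1 = 4
  a_4 = 1·4 + 1·3 = 7
  a_5 = 1·7 + 1·4 = 11
  a_6 = 1·11 + 1·7 = 18
  a_7 = 1·18 + 1·11 = 29
  a_8 = 1·29 + 1·18 = 47
  a_9 = 1·47 + 1·29 = 76

1,1 ; 76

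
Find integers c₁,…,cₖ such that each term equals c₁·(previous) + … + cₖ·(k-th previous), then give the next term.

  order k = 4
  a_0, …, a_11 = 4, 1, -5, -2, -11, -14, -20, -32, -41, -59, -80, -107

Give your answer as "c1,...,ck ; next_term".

  a_4 = 1·-2 + 1·-5 + 0·1 + -1·4 = -11
  a_5 = 1·-11 + 1·-2 + 0·-5 + -1·1 = -14
  a_6 = 1·-14 + 1·-11 + 0·-2 + -1·-5 = -20
  a_7 = 1·-20 + 1·-14 + 0·-11 + -1·-2 = -32
  a_8 = 1·-32 + 1·-20 + 0·-14 + -1·-11 = -41
  a_9 = 1·-41 + 1·-32 + 0·-20 + -1·-14 = -59
  a_10 = 1·-59 + 1·-41 + 0·-32 + -1·-20 = -80
  a_11 = 1·-80 + 1·-59 + 0·-41 + -1·-32 = -107
  a_12 = 1·-107 + 1·-80 + 0·-59 + -1·-41 = -146

1,1,0,-1 ; -146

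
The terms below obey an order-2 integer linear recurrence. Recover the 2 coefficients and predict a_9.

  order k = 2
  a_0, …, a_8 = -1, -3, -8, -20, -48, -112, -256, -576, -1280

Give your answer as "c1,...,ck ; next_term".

  a_2 = 4·-3 + -4·-1 = -8
  a_3 = 4·-8 + -4·-3 = -20
  a_4 = 4·-20 + -4·-8 = -48
  a_5 = 4·-48 + -4·-20 = -112
  a_6 = 4·-112 + -4·-48 = -256
  a_7 = 4·-256 + -4·-112 = -576
  a_8 = 4·-576 + -4·-256 = -1280
  a_9 = 4·-1280 + -4·-576 = -2816

4,-4 ; -2816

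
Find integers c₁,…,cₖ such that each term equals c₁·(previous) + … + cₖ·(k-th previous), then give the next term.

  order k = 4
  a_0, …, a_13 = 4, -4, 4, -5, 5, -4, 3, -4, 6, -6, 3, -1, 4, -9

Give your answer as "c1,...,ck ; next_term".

-1,-1,0,1 ; 8

  a_4 = -1·-5 + -1·4 + 0·-4 + 1·4 = 5
  a_5 = -1·5 + -1·-5 + 0·4 + 1·-4 = -4
  a_6 = -1·-4 + -1·5 + 0·-5 + 1·4 = 3
  a_7 = -1·3 + -1·-4 + 0·5 + 1·-5 = -4
  a_8 = -1·-4 + -1·3 + 0·-4 + 1·5 = 6
  a_9 = -1·6 + -1·-4 + 0·3 + 1·-4 = -6
  a_10 = -1·-6 + -1·6 + 0·-4 + 1·3 = 3
  a_11 = -1·3 + -1·-6 + 0·6 + 1·-4 = -1
  a_12 = -1·-1 + -1·3 + 0·-6 + 1·6 = 4
  a_13 = -1·4 + -1·-1 + 0·3 + 1·-6 = -9
  a_14 = -1·-9 + -1·4 + 0·-1 + 1·3 = 8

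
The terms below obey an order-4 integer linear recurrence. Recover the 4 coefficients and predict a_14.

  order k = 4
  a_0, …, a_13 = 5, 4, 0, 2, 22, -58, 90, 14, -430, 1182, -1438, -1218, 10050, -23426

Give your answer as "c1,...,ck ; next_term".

  a_4 = -3·2 + -4·0 + 2·4 + 4·5 = 22
  a_5 = -3·22 + -4·2 + 2·0 + 4·4 = -58
  a_6 = -3·-58 + -4·22 + 2·2 + 4·0 = 90
  a_7 = -3·90 + -4·-58 + 2·22 + 4·2 = 14
  a_8 = -3·14 + -4·90 + 2·-58 + 4·22 = -430
  a_9 = -3·-430 + -4·14 + 2·90 + 4·-58 = 1182
  a_10 = -3·1182 + -4·-430 + 2·14 + 4·90 = -1438
  a_11 = -3·-1438 + -4·1182 + 2·-430 + 4·14 = -1218
  a_12 = -3·-1218 + -4·-1438 + 2·1182 + 4·-430 = 10050
  a_13 = -3·10050 + -4·-1218 + 2·-1438 + 4·1182 = -23426
  a_14 = -3·-23426 + -4·10050 + 2·-1218 + 4·-1438 = 21890

-3,-4,2,4 ; 21890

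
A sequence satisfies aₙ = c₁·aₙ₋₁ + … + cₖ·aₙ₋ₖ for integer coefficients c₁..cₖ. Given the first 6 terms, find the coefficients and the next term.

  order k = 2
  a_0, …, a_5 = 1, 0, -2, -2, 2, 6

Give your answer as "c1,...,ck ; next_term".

1,-2 ; 2

  a_2 = 1·0 + -2·1 = -2
  a_3 = 1·-2 + -2·0 = -2
  a_4 = 1·-2 + -2·-2 = 2
  a_5 = 1·2 + -2·-2 = 6
  a_6 = 1·6 + -2·2 = 2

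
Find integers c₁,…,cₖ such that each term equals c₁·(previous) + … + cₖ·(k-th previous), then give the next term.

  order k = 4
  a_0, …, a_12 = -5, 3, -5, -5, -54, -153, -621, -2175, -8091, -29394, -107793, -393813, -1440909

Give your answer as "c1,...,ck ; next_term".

3,3,-3,3 ; -5268969

  a_4 = 3·-5 + 3·-5 + -3·3 + 3·-5 = -54
  a_5 = 3·-54 + 3·-5 + -3·-5 + 3·3 = -153
  a_6 = 3·-153 + 3·-54 + -3·-5 + 3·-5 = -621
  a_7 = 3·-621 + 3·-153 + -3·-54 + 3·-5 = -2175
  a_8 = 3·-2175 + 3·-621 + -3·-153 + 3·-54 = -8091
  a_9 = 3·-8091 + 3·-2175 + -3·-621 + 3·-153 = -29394
  a_10 = 3·-29394 + 3·-8091 + -3·-2175 + 3·-621 = -107793
  a_11 = 3·-107793 + 3·-29394 + -3·-8091 + 3·-2175 = -393813
  a_12 = 3·-393813 + 3·-107793 + -3·-29394 + 3·-8091 = -1440909
  a_13 = 3·-1440909 + 3·-393813 + -3·-107793 + 3·-29394 = -5268969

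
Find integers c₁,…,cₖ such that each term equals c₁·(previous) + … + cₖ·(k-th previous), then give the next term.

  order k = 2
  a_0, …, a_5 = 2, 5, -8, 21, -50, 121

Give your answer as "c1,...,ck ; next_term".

-2,1 ; -292

  a_2 = -2·5 + 1·2 = -8
  a_3 = -2·-8 + 1·5 = 21
  a_4 = -2·21 + 1·-8 = -50
  a_5 = -2·-50 + 1·21 = 121
  a_6 = -2·121 + 1·-50 = -292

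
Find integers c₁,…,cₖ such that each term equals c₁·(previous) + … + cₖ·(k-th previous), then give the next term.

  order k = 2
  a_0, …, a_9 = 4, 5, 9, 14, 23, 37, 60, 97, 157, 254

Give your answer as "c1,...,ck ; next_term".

1,1 ; 411

  a_2 = 1·5 + 1·4 = 9
  a_3 = 1·9 + 1·5 = 14
  a_4 = 1·14 + 1·9 = 23
  a_5 = 1·23 + 1·14 = 37
  a_6 = 1·37 + 1·23 = 60
  a_7 = 1·60 + 1·37 = 97
  a_8 = 1·97 + 1·60 = 157
  a_9 = 1·157 + 1·97 = 254
  a_10 = 1·254 + 1·157 = 411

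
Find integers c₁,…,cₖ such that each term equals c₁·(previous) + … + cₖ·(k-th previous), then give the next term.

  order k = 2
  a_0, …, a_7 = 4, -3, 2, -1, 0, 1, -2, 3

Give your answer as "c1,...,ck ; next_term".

-2,-1 ; -4

  a_2 = -2·-3 + -1·4 = 2
  a_3 = -2·2 + -1·-3 = -1
  a_4 = -2·-1 + -1·2 = 0
  a_5 = -2·0 + -1·-1 = 1
  a_6 = -2·1 + -1·0 = -2
  a_7 = -2·-2 + -1·1 = 3
  a_8 = -2·3 + -1·-2 = -4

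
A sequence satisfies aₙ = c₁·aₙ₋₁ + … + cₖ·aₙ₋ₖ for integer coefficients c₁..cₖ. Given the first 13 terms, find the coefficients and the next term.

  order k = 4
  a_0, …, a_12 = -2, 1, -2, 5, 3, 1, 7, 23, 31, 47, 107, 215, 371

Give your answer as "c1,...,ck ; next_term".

1,0,2,2 ; 679

  a_4 = 1·5 + 0·-2 + 2·1 + 2·-2 = 3
  a_5 = 1·3 + 0·5 + 2·-2 + 2·1 = 1
  a_6 = 1·1 + 0·3 + 2·5 + 2·-2 = 7
  a_7 = 1·7 + 0·1 + 2·3 + 2·5 = 23
  a_8 = 1·23 + 0·7 + 2·1 + 2·3 = 31
  a_9 = 1·31 + 0·23 + 2·7 + 2·1 = 47
  a_10 = 1·47 + 0·31 + 2·23 + 2·7 = 107
  a_11 = 1·107 + 0·47 + 2·31 + 2·23 = 215
  a_12 = 1·215 + 0·107 + 2·47 + 2·31 = 371
  a_13 = 1·371 + 0·215 + 2·107 + 2·47 = 679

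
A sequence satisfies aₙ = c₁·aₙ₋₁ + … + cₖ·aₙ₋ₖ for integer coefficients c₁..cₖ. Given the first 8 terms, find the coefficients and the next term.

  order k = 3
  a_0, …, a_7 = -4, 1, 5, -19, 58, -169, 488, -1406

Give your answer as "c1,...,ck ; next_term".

  a_3 = -3·5 + 0·1 + 1·-4 = -19
  a_4 = -3·-19 + 0·5 + 1·1 = 58
  a_5 = -3·58 + 0·-19 + 1·5 = -169
  a_6 = -3·-169 + 0·58 + 1·-19 = 488
  a_7 = -3·488 + 0·-169 + 1·58 = -1406
  a_8 = -3·-1406 + 0·488 + 1·-169 = 4049

-3,0,1 ; 4049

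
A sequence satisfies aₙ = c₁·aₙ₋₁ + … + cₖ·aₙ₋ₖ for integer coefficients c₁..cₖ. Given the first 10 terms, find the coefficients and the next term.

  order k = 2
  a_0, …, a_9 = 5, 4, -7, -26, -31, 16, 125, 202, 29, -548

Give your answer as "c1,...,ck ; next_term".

2,-3 ; -1183

  a_2 = 2·4 + -3·5 = -7
  a_3 = 2·-7 + -3·4 = -26
  a_4 = 2·-26 + -3·-7 = -31
  a_5 = 2·-31 + -3·-26 = 16
  a_6 = 2·16 + -3·-31 = 125
  a_7 = 2·125 + -3·16 = 202
  a_8 = 2·202 + -3·125 = 29
  a_9 = 2·29 + -3·202 = -548
  a_10 = 2·-548 + -3·29 = -1183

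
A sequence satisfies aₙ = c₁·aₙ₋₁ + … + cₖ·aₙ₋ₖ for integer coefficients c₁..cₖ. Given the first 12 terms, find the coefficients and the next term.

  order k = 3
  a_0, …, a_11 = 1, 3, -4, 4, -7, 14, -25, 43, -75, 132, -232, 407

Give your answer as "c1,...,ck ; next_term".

-2,-1,-1 ; -714

  a_3 = -2·-4 + -1·3 + -1·1 = 4
  a_4 = -2·4 + -1·-4 + -1·3 = -7
  a_5 = -2·-7 + -1·4 + -1·-4 = 14
  a_6 = -2·14 + -1·-7 + -1·4 = -25
  a_7 = -2·-25 + -1·14 + -1·-7 = 43
  a_8 = -2·43 + -1·-25 + -1·14 = -75
  a_9 = -2·-75 + -1·43 + -1·-25 = 132
  a_10 = -2·132 + -1·-75 + -1·43 = -232
  a_11 = -2·-232 + -1·132 + -1·-75 = 407
  a_12 = -2·407 + -1·-232 + -1·132 = -714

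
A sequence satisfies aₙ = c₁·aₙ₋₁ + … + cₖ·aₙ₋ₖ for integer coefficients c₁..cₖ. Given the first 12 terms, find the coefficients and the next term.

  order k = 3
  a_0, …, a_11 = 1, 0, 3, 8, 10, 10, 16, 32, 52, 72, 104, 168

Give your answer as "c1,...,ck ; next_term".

2,-2,2 ; 272

  a_3 = 2·3 + -2·0 + 2·1 = 8
  a_4 = 2·8 + -2·3 + 2·0 = 10
  a_5 = 2·10 + -2·8 + 2·3 = 10
  a_6 = 2·10 + -2·10 + 2·8 = 16
  a_7 = 2·16 + -2·10 + 2·10 = 32
  a_8 = 2·32 + -2·16 + 2·10 = 52
  a_9 = 2·52 + -2·32 + 2·16 = 72
  a_10 = 2·72 + -2·52 + 2·32 = 104
  a_11 = 2·104 + -2·72 + 2·52 = 168
  a_12 = 2·168 + -2·104 + 2·72 = 272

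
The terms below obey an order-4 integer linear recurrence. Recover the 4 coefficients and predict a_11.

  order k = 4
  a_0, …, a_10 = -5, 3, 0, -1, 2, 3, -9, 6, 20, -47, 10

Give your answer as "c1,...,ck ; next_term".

-1,-2,2,1 ; 130

  a_4 = -1·-1 + -2·0 + 2·3 + 1·-5 = 2
  a_5 = -1·2 + -2·-1 + 2·0 + 1·3 = 3
  a_6 = -1·3 + -2·2 + 2·-1 + 1·0 = -9
  a_7 = -1·-9 + -2·3 + 2·2 + 1·-1 = 6
  a_8 = -1·6 + -2·-9 + 2·3 + 1·2 = 20
  a_9 = -1·20 + -2·6 + 2·-9 + 1·3 = -47
  a_10 = -1·-47 + -2·20 + 2·6 + 1·-9 = 10
  a_11 = -1·10 + -2·-47 + 2·20 + 1·6 = 130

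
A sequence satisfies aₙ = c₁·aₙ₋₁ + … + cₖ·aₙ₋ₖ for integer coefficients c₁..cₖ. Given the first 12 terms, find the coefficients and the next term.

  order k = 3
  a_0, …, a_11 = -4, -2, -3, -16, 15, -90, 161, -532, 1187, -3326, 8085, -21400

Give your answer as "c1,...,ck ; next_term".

-2,3,4 ; 53751

  a_3 = -2·-3 + 3·-2 + 4·-4 = -16
  a_4 = -2·-16 + 3·-3 + 4·-2 = 15
  a_5 = -2·15 + 3·-16 + 4·-3 = -90
  a_6 = -2·-90 + 3·15 + 4·-16 = 161
  a_7 = -2·161 + 3·-90 + 4·15 = -532
  a_8 = -2·-532 + 3·161 + 4·-90 = 1187
  a_9 = -2·1187 + 3·-532 + 4·161 = -3326
  a_10 = -2·-3326 + 3·1187 + 4·-532 = 8085
  a_11 = -2·8085 + 3·-3326 + 4·1187 = -21400
  a_12 = -2·-21400 + 3·8085 + 4·-3326 = 53751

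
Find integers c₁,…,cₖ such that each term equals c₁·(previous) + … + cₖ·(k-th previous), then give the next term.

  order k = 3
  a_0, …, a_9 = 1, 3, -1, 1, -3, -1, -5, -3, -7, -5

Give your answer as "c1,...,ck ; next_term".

  a_3 = 1·-1 + 1·3 + -1·1 = 1
  a_4 = 1·1 + 1·-1 + -1·3 = -3
  a_5 = 1·-3 + 1·1 + -1·-1 = -1
  a_6 = 1·-1 + 1·-3 + -1·1 = -5
  a_7 = 1·-5 + 1·-1 + -1·-3 = -3
  a_8 = 1·-3 + 1·-5 + -1·-1 = -7
  a_9 = 1·-7 + 1·-3 + -1·-5 = -5
  a_10 = 1·-5 + 1·-7 + -1·-3 = -9

1,1,-1 ; -9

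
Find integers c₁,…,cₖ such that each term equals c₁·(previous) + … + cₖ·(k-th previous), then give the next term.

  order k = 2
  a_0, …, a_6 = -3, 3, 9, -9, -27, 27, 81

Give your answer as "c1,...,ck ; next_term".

0,-3 ; -81

  a_2 = 0·3 + -3·-3 = 9
  a_3 = 0·9 + -3·3 = -9
  a_4 = 0·-9 + -3·9 = -27
  a_5 = 0·-27 + -3·-9 = 27
  a_6 = 0·27 + -3·-27 = 81
  a_7 = 0·81 + -3·27 = -81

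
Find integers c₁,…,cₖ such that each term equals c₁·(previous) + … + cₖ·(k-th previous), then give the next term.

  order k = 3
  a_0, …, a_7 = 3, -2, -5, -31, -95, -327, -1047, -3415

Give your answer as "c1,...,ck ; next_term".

3,2,-4 ; -11031

  a_3 = 3·-5 + 2·-2 + -4·3 = -31
  a_4 = 3·-31 + 2·-5 + -4·-2 = -95
  a_5 = 3·-95 + 2·-31 + -4·-5 = -327
  a_6 = 3·-327 + 2·-95 + -4·-31 = -1047
  a_7 = 3·-1047 + 2·-327 + -4·-95 = -3415
  a_8 = 3·-3415 + 2·-1047 + -4·-327 = -11031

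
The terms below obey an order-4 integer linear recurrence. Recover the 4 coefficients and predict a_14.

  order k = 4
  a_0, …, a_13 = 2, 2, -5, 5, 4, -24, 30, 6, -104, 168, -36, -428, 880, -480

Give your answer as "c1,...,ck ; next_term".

0,0,4,-2 ; -1640

  a_4 = 0·5 + 0·-5 + 4·2 + -2·2 = 4
  a_5 = 0·4 + 0·5 + 4·-5 + -2·2 = -24
  a_6 = 0·-24 + 0·4 + 4·5 + -2·-5 = 30
  a_7 = 0·30 + 0·-24 + 4·4 + -2·5 = 6
  a_8 = 0·6 + 0·30 + 4·-24 + -2·4 = -104
  a_9 = 0·-104 + 0·6 + 4·30 + -2·-24 = 168
  a_10 = 0·168 + 0·-104 + 4·6 + -2·30 = -36
  a_11 = 0·-36 + 0·168 + 4·-104 + -2·6 = -428
  a_12 = 0·-428 + 0·-36 + 4·168 + -2·-104 = 880
  a_13 = 0·880 + 0·-428 + 4·-36 + -2·168 = -480
  a_14 = 0·-480 + 0·880 + 4·-428 + -2·-36 = -1640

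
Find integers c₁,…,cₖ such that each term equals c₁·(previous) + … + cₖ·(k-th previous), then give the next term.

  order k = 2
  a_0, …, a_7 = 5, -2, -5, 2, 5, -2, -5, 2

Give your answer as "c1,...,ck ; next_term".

  a_2 = 0·-2 + -1·5 = -5
  a_3 = 0·-5 + -1·-2 = 2
  a_4 = 0·2 + -1·-5 = 5
  a_5 = 0·5 + -1·2 = -2
  a_6 = 0·-2 + -1·5 = -5
  a_7 = 0·-5 + -1·-2 = 2
  a_8 = 0·2 + -1·-5 = 5

0,-1 ; 5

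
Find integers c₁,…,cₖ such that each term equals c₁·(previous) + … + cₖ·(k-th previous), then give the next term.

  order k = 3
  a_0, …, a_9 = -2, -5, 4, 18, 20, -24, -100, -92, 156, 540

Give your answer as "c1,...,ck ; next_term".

  a_3 = 1·4 + -2·-5 + -2·-2 = 18
  a_4 = 1·18 + -2·4 + -2·-5 = 20
  a_5 = 1·20 + -2·18 + -2·4 = -24
  a_6 = 1·-24 + -2·20 + -2·18 = -100
  a_7 = 1·-100 + -2·-24 + -2·20 = -92
  a_8 = 1·-92 + -2·-100 + -2·-24 = 156
  a_9 = 1·156 + -2·-92 + -2·-100 = 540
  a_10 = 1·540 + -2·156 + -2·-92 = 412

1,-2,-2 ; 412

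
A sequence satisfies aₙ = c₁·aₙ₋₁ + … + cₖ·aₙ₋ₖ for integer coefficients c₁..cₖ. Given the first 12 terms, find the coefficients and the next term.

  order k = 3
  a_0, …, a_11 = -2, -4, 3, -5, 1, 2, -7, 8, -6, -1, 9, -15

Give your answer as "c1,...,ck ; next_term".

  a_3 = -1·3 + 0·-4 + 1·-2 = -5
  a_4 = -1·-5 + 0·3 + 1·-4 = 1
  a_5 = -1·1 + 0·-5 + 1·3 = 2
  a_6 = -1·2 + 0·1 + 1·-5 = -7
  a_7 = -1·-7 + 0·2 + 1·1 = 8
  a_8 = -1·8 + 0·-7 + 1·2 = -6
  a_9 = -1·-6 + 0·8 + 1·-7 = -1
  a_10 = -1·-1 + 0·-6 + 1·8 = 9
  a_11 = -1·9 + 0·-1 + 1·-6 = -15
  a_12 = -1·-15 + 0·9 + 1·-1 = 14

-1,0,1 ; 14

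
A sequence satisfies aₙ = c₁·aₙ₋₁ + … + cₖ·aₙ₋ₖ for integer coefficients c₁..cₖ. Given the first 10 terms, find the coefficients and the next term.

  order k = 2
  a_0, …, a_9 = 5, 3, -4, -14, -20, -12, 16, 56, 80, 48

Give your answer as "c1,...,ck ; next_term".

  a_2 = 2·3 + -2·5 = -4
  a_3 = 2·-4 + -2·3 = -14
  a_4 = 2·-14 + -2·-4 = -20
  a_5 = 2·-20 + -2·-14 = -12
  a_6 = 2·-12 + -2·-20 = 16
  a_7 = 2·16 + -2·-12 = 56
  a_8 = 2·56 + -2·16 = 80
  a_9 = 2·80 + -2·56 = 48
  a_10 = 2·48 + -2·80 = -64

2,-2 ; -64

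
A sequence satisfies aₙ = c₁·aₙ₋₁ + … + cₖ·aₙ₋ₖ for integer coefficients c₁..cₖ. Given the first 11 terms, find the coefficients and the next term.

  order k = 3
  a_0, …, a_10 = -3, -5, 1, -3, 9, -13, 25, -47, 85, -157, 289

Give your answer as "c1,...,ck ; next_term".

  a_3 = -1·1 + 1·-5 + -1·-3 = -3
  a_4 = -1·-3 + 1·1 + -1·-5 = 9
  a_5 = -1·9 + 1·-3 + -1·1 = -13
  a_6 = -1·-13 + 1·9 + -1·-3 = 25
  a_7 = -1·25 + 1·-13 + -1·9 = -47
  a_8 = -1·-47 + 1·25 + -1·-13 = 85
  a_9 = -1·85 + 1·-47 + -1·25 = -157
  a_10 = -1·-157 + 1·85 + -1·-47 = 289
  a_11 = -1·289 + 1·-157 + -1·85 = -531

-1,1,-1 ; -531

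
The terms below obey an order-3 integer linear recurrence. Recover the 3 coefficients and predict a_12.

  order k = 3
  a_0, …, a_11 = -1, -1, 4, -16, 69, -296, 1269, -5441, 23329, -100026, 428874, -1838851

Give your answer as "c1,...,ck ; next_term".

-4,1,-1 ; 7884304

  a_3 = -4·4 + 1·-1 + -1·-1 = -16
  a_4 = -4·-16 + 1·4 + -1·-1 = 69
  a_5 = -4·69 + 1·-16 + -1·4 = -296
  a_6 = -4·-296 + 1·69 + -1·-16 = 1269
  a_7 = -4·1269 + 1·-296 + -1·69 = -5441
  a_8 = -4·-5441 + 1·1269 + -1·-296 = 23329
  a_9 = -4·23329 + 1·-5441 + -1·1269 = -100026
  a_10 = -4·-100026 + 1·23329 + -1·-5441 = 428874
  a_11 = -4·428874 + 1·-100026 + -1·23329 = -1838851
  a_12 = -4·-1838851 + 1·428874 + -1·-100026 = 7884304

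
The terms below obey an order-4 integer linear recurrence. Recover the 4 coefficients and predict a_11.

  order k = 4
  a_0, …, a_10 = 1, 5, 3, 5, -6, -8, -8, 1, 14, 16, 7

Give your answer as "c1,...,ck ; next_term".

0,0,-1,-1 ; -15

  a_4 = 0·5 + 0·3 + -1·5 + -1·1 = -6
  a_5 = 0·-6 + 0·5 + -1·3 + -1·5 = -8
  a_6 = 0·-8 + 0·-6 + -1·5 + -1·3 = -8
  a_7 = 0·-8 + 0·-8 + -1·-6 + -1·5 = 1
  a_8 = 0·1 + 0·-8 + -1·-8 + -1·-6 = 14
  a_9 = 0·14 + 0·1 + -1·-8 + -1·-8 = 16
  a_10 = 0·16 + 0·14 + -1·1 + -1·-8 = 7
  a_11 = 0·7 + 0·16 + -1·14 + -1·1 = -15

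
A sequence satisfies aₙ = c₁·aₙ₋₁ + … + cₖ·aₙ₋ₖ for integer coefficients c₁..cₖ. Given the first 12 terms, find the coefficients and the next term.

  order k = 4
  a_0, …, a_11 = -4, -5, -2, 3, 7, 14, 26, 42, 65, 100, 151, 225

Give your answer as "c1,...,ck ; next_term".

  a_4 = 2·3 + -1·-2 + 1·-5 + -1·-4 = 7
  a_5 = 2·7 + -1·3 + 1·-2 + -1·-5 = 14
  a_6 = 2·14 + -1·7 + 1·3 + -1·-2 = 26
  a_7 = 2·26 + -1·14 + 1·7 + -1·3 = 42
  a_8 = 2·42 + -1·26 + 1·14 + -1·7 = 65
  a_9 = 2·65 + -1·42 + 1·26 + -1·14 = 100
  a_10 = 2·100 + -1·65 + 1·42 + -1·26 = 151
  a_11 = 2·151 + -1·100 + 1·65 + -1·42 = 225
  a_12 = 2·225 + -1·151 + 1·100 + -1·65 = 334

2,-1,1,-1 ; 334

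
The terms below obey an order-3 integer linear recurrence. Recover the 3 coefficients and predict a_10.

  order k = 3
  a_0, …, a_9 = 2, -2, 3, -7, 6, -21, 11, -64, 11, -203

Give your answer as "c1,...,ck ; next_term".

  a_3 = 1·3 + 3·-2 + -2·2 = -7
  a_4 = 1·-7 + 3·3 + -2·-2 = 6
  a_5 = 1·6 + 3·-7 + -2·3 = -21
  a_6 = 1·-21 + 3·6 + -2·-7 = 11
  a_7 = 1·11 + 3·-21 + -2·6 = -64
  a_8 = 1·-64 + 3·11 + -2·-21 = 11
  a_9 = 1·11 + 3·-64 + -2·11 = -203
  a_10 = 1·-203 + 3·11 + -2·-64 = -42

1,3,-2 ; -42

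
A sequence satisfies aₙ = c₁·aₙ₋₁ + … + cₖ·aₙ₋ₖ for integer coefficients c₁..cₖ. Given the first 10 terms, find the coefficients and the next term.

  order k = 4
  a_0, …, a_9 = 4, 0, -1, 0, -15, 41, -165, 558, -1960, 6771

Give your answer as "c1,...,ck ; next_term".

-3,3,4,-3 ; -23466

  a_4 = -3·0 + 3·-1 + 4·0 + -3·4 = -15
  a_5 = -3·-15 + 3·0 + 4·-1 + -3·0 = 41
  a_6 = -3·41 + 3·-15 + 4·0 + -3·-1 = -165
  a_7 = -3·-165 + 3·41 + 4·-15 + -3·0 = 558
  a_8 = -3·558 + 3·-165 + 4·41 + -3·-15 = -1960
  a_9 = -3·-1960 + 3·558 + 4·-165 + -3·41 = 6771
  a_10 = -3·6771 + 3·-1960 + 4·558 + -3·-165 = -23466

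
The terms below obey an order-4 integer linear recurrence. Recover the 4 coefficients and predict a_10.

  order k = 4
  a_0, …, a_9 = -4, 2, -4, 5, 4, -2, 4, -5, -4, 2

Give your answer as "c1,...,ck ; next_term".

0,0,0,-1 ; -4

  a_4 = 0·5 + 0·-4 + 0·2 + -1·-4 = 4
  a_5 = 0·4 + 0·5 + 0·-4 + -1·2 = -2
  a_6 = 0·-2 + 0·4 + 0·5 + -1·-4 = 4
  a_7 = 0·4 + 0·-2 + 0·4 + -1·5 = -5
  a_8 = 0·-5 + 0·4 + 0·-2 + -1·4 = -4
  a_9 = 0·-4 + 0·-5 + 0·4 + -1·-2 = 2
  a_10 = 0·2 + 0·-4 + 0·-5 + -1·4 = -4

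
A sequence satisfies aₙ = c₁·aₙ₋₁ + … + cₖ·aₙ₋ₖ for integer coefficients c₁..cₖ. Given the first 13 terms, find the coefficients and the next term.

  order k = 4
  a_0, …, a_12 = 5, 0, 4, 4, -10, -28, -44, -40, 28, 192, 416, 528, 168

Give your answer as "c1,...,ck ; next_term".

  a_4 = 2·4 + -2·4 + 0·0 + -2·5 = -10
  a_5 = 2·-10 + -2·4 + 0·4 + -2·0 = -28
  a_6 = 2·-28 + -2·-10 + 0·4 + -2·4 = -44
  a_7 = 2·-44 + -2·-28 + 0·-10 + -2·4 = -40
  a_8 = 2·-40 + -2·-44 + 0·-28 + -2·-10 = 28
  a_9 = 2·28 + -2·-40 + 0·-44 + -2·-28 = 192
  a_10 = 2·192 + -2·28 + 0·-40 + -2·-44 = 416
  a_11 = 2·416 + -2·192 + 0·28 + -2·-40 = 528
  a_12 = 2·528 + -2·416 + 0·192 + -2·28 = 168
  a_13 = 2·168 + -2·528 + 0·416 + -2·192 = -1104

2,-2,0,-2 ; -1104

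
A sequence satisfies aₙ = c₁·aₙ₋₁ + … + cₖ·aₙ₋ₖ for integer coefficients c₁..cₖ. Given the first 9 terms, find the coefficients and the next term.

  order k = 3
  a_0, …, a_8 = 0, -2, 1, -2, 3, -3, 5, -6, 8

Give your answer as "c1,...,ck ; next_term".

0,1,-1 ; -11

  a_3 = 0·1 + 1·-2 + -1·0 = -2
  a_4 = 0·-2 + 1·1 + -1·-2 = 3
  a_5 = 0·3 + 1·-2 + -1·1 = -3
  a_6 = 0·-3 + 1·3 + -1·-2 = 5
  a_7 = 0·5 + 1·-3 + -1·3 = -6
  a_8 = 0·-6 + 1·5 + -1·-3 = 8
  a_9 = 0·8 + 1·-6 + -1·5 = -11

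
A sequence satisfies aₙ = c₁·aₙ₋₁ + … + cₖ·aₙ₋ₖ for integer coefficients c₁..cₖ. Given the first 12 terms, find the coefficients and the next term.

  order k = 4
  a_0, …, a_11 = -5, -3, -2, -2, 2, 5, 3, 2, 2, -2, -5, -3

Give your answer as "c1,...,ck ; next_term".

  a_4 = 1·-2 + -1·-2 + 1·-3 + -1·-5 = 2
  a_5 = 1·2 + -1·-2 + 1·-2 + -1·-3 = 5
  a_6 = 1·5 + -1·2 + 1·-2 + -1·-2 = 3
  a_7 = 1·3 + -1·5 + 1·2 + -1·-2 = 2
  a_8 = 1·2 + -1·3 + 1·5 + -1·2 = 2
  a_9 = 1·2 + -1·2 + 1·3 + -1·5 = -2
  a_10 = 1·-2 + -1·2 + 1·2 + -1·3 = -5
  a_11 = 1·-5 + -1·-2 + 1·2 + -1·2 = -3
  a_12 = 1·-3 + -1·-5 + 1·-2 + -1·2 = -2

1,-1,1,-1 ; -2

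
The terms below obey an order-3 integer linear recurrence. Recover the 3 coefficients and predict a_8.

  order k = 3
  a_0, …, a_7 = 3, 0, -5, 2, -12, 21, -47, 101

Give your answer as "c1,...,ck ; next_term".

  a_3 = -1·-5 + 2·0 + -1·3 = 2
  a_4 = -1·2 + 2·-5 + -1·0 = -12
  a_5 = -1·-12 + 2·2 + -1·-5 = 21
  a_6 = -1·21 + 2·-12 + -1·2 = -47
  a_7 = -1·-47 + 2·21 + -1·-12 = 101
  a_8 = -1·101 + 2·-47 + -1·21 = -216

-1,2,-1 ; -216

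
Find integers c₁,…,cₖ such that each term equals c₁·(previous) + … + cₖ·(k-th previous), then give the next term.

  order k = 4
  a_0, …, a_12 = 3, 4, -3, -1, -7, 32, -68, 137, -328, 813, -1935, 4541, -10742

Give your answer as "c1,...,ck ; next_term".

  a_4 = -3·-1 + -3·-3 + -4·4 + -1·3 = -7
  a_5 = -3·-7 + -3·-1 + -4·-3 + -1·4 = 32
  a_6 = -3·32 + -3·-7 + -4·-1 + -1·-3 = -68
  a_7 = -3·-68 + -3·32 + -4·-7 + -1·-1 = 137
  a_8 = -3·137 + -3·-68 + -4·32 + -1·-7 = -328
  a_9 = -3·-328 + -3·137 + -4·-68 + -1·32 = 813
  a_10 = -3·813 + -3·-328 + -4·137 + -1·-68 = -1935
  a_11 = -3·-1935 + -3·813 + -4·-328 + -1·137 = 4541
  a_12 = -3·4541 + -3·-1935 + -4·813 + -1·-328 = -10742
  a_13 = -3·-10742 + -3·4541 + -4·-1935 + -1·813 = 25530

-3,-3,-4,-1 ; 25530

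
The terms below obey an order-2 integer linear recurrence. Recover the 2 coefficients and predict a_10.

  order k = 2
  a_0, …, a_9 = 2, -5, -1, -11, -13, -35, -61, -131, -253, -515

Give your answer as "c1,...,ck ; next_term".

1,2 ; -1021

  a_2 = 1·-5 + 2·2 = -1
  a_3 = 1·-1 + 2·-5 = -11
  a_4 = 1·-11 + 2·-1 = -13
  a_5 = 1·-13 + 2·-11 = -35
  a_6 = 1·-35 + 2·-13 = -61
  a_7 = 1·-61 + 2·-35 = -131
  a_8 = 1·-131 + 2·-61 = -253
  a_9 = 1·-253 + 2·-131 = -515
  a_10 = 1·-515 + 2·-253 = -1021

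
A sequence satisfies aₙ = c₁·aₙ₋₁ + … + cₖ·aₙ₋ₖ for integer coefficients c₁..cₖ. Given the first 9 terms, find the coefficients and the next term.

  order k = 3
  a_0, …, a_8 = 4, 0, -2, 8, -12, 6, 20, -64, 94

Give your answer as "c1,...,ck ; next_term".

-2,-2,1 ; -40

  a_3 = -2·-2 + -2·0 + 1·4 = 8
  a_4 = -2·8 + -2·-2 + 1·0 = -12
  a_5 = -2·-12 + -2·8 + 1·-2 = 6
  a_6 = -2·6 + -2·-12 + 1·8 = 20
  a_7 = -2·20 + -2·6 + 1·-12 = -64
  a_8 = -2·-64 + -2·20 + 1·6 = 94
  a_9 = -2·94 + -2·-64 + 1·20 = -40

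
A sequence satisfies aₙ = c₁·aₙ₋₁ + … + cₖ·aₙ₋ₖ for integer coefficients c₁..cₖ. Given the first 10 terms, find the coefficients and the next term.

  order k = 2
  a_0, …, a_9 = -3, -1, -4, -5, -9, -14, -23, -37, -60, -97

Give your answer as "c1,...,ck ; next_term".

1,1 ; -157

  a_2 = 1·-1 + 1·-3 = -4
  a_3 = 1·-4 + 1·-1 = -5
  a_4 = 1·-5 + 1·-4 = -9
  a_5 = 1·-9 + 1·-5 = -14
  a_6 = 1·-14 + 1·-9 = -23
  a_7 = 1·-23 + 1·-14 = -37
  a_8 = 1·-37 + 1·-23 = -60
  a_9 = 1·-60 + 1·-37 = -97
  a_10 = 1·-97 + 1·-60 = -157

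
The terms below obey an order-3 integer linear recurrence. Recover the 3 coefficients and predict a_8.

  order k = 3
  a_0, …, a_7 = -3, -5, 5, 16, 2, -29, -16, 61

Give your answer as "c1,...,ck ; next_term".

  a_3 = 2·5 + -3·-5 + 3·-3 = 16
  a_4 = 2·16 + -3·5 + 3·-5 = 2
  a_5 = 2·2 + -3·16 + 3·5 = -29
  a_6 = 2·-29 + -3·2 + 3·16 = -16
  a_7 = 2·-16 + -3·-29 + 3·2 = 61
  a_8 = 2·61 + -3·-16 + 3·-29 = 83

2,-3,3 ; 83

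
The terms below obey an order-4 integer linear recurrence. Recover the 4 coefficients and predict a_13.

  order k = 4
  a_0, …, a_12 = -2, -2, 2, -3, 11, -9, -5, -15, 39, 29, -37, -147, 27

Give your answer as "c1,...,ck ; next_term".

  a_4 = -1·-3 + -2·2 + -4·-2 + -2·-2 = 11
  a_5 = -1·11 + -2·-3 + -4·2 + -2·-2 = -9
  a_6 = -1·-9 + -2·11 + -4·-3 + -2·2 = -5
  a_7 = -1·-5 + -2·-9 + -4·11 + -2·-3 = -15
  a_8 = -1·-15 + -2·-5 + -4·-9 + -2·11 = 39
  a_9 = -1·39 + -2·-15 + -4·-5 + -2·-9 = 29
  a_10 = -1·29 + -2·39 + -4·-15 + -2·-5 = -37
  a_11 = -1·-37 + -2·29 + -4·39 + -2·-15 = -147
  a_12 = -1·-147 + -2·-37 + -4·29 + -2·39 = 27
  a_13 = -1·27 + -2·-147 + -4·-37 + -2·29 = 357

-1,-2,-4,-2 ; 357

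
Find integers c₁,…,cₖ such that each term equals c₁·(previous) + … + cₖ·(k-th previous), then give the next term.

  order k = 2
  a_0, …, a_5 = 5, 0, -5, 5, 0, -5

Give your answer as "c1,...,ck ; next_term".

  a_2 = -1·0 + -1·5 = -5
  a_3 = -1·-5 + -1·0 = 5
  a_4 = -1·5 + -1·-5 = 0
  a_5 = -1·0 + -1·5 = -5
  a_6 = -1·-5 + -1·0 = 5

-1,-1 ; 5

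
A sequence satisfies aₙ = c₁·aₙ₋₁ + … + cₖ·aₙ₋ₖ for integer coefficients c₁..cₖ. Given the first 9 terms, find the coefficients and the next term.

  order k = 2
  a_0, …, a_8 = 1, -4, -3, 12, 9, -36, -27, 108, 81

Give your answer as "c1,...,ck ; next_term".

  a_2 = 0·-4 + -3·1 = -3
  a_3 = 0·-3 + -3·-4 = 12
  a_4 = 0·12 + -3·-3 = 9
  a_5 = 0·9 + -3·12 = -36
  a_6 = 0·-36 + -3·9 = -27
  a_7 = 0·-27 + -3·-36 = 108
  a_8 = 0·108 + -3·-27 = 81
  a_9 = 0·81 + -3·108 = -324

0,-3 ; -324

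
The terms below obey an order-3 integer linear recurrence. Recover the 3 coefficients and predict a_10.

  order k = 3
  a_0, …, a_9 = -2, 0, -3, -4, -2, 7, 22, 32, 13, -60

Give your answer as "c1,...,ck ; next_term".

  a_3 = 2·-3 + -2·0 + -1·-2 = -4
  a_4 = 2·-4 + -2·-3 + -1·0 = -2
  a_5 = 2·-2 + -2·-4 + -1·-3 = 7
  a_6 = 2·7 + -2·-2 + -1·-4 = 22
  a_7 = 2·22 + -2·7 + -1·-2 = 32
  a_8 = 2·32 + -2·22 + -1·7 = 13
  a_9 = 2·13 + -2·32 + -1·22 = -60
  a_10 = 2·-60 + -2·13 + -1·32 = -178

2,-2,-1 ; -178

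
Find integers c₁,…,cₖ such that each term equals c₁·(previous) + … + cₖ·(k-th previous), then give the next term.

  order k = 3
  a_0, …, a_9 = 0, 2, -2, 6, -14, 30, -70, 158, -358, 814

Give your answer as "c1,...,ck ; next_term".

-1,2,-2 ; -1846

  a_3 = -1·-2 + 2·2 + -2·0 = 6
  a_4 = -1·6 + 2·-2 + -2·2 = -14
  a_5 = -1·-14 + 2·6 + -2·-2 = 30
  a_6 = -1·30 + 2·-14 + -2·6 = -70
  a_7 = -1·-70 + 2·30 + -2·-14 = 158
  a_8 = -1·158 + 2·-70 + -2·30 = -358
  a_9 = -1·-358 + 2·158 + -2·-70 = 814
  a_10 = -1·814 + 2·-358 + -2·158 = -1846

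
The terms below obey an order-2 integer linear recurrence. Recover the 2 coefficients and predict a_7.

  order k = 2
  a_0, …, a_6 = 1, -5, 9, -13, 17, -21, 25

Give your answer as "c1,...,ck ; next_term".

  a_2 = -2·-5 + -1·1 = 9
  a_3 = -2·9 + -1·-5 = -13
  a_4 = -2·-13 + -1·9 = 17
  a_5 = -2·17 + -1·-13 = -21
  a_6 = -2·-21 + -1·17 = 25
  a_7 = -2·25 + -1·-21 = -29

-2,-1 ; -29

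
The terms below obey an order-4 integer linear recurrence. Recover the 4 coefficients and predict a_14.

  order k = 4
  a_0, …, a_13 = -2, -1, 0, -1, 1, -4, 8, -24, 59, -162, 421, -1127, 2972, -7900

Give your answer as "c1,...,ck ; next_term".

-2,3,3,-1 ; 20914

  a_4 = -2·-1 + 3·0 + 3·-1 + -1·-2 = 1
  a_5 = -2·1 + 3·-1 + 3·0 + -1·-1 = -4
  a_6 = -2·-4 + 3·1 + 3·-1 + -1·0 = 8
  a_7 = -2·8 + 3·-4 + 3·1 + -1·-1 = -24
  a_8 = -2·-24 + 3·8 + 3·-4 + -1·1 = 59
  a_9 = -2·59 + 3·-24 + 3·8 + -1·-4 = -162
  a_10 = -2·-162 + 3·59 + 3·-24 + -1·8 = 421
  a_11 = -2·421 + 3·-162 + 3·59 + -1·-24 = -1127
  a_12 = -2·-1127 + 3·421 + 3·-162 + -1·59 = 2972
  a_13 = -2·2972 + 3·-1127 + 3·421 + -1·-162 = -7900
  a_14 = -2·-7900 + 3·2972 + 3·-1127 + -1·421 = 20914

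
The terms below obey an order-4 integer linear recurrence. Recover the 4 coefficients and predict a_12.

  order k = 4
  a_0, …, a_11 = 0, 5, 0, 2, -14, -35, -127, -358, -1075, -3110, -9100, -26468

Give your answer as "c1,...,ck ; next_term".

3,1,-4,1 ; -77139

  a_4 = 3·2 + 1·0 + -4·5 + 1·0 = -14
  a_5 = 3·-14 + 1·2 + -4·0 + 1·5 = -35
  a_6 = 3·-35 + 1·-14 + -4·2 + 1·0 = -127
  a_7 = 3·-127 + 1·-35 + -4·-14 + 1·2 = -358
  a_8 = 3·-358 + 1·-127 + -4·-35 + 1·-14 = -1075
  a_9 = 3·-1075 + 1·-358 + -4·-127 + 1·-35 = -3110
  a_10 = 3·-3110 + 1·-1075 + -4·-358 + 1·-127 = -9100
  a_11 = 3·-9100 + 1·-3110 + -4·-1075 + 1·-358 = -26468
  a_12 = 3·-26468 + 1·-9100 + -4·-3110 + 1·-1075 = -77139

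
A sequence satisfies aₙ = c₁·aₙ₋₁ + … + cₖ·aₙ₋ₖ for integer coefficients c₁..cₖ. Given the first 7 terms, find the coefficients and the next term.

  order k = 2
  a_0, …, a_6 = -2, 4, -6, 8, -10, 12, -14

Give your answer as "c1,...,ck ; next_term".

-2,-1 ; 16

  a_2 = -2·4 + -1·-2 = -6
  a_3 = -2·-6 + -1·4 = 8
  a_4 = -2·8 + -1·-6 = -10
  a_5 = -2·-10 + -1·8 = 12
  a_6 = -2·12 + -1·-10 = -14
  a_7 = -2·-14 + -1·12 = 16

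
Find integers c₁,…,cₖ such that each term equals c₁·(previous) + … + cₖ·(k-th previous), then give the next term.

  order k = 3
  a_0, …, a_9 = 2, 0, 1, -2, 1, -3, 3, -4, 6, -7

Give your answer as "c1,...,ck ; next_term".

0,1,-1 ; 10

  a_3 = 0·1 + 1·0 + -1·2 = -2
  a_4 = 0·-2 + 1·1 + -1·0 = 1
  a_5 = 0·1 + 1·-2 + -1·1 = -3
  a_6 = 0·-3 + 1·1 + -1·-2 = 3
  a_7 = 0·3 + 1·-3 + -1·1 = -4
  a_8 = 0·-4 + 1·3 + -1·-3 = 6
  a_9 = 0·6 + 1·-4 + -1·3 = -7
  a_10 = 0·-7 + 1·6 + -1·-4 = 10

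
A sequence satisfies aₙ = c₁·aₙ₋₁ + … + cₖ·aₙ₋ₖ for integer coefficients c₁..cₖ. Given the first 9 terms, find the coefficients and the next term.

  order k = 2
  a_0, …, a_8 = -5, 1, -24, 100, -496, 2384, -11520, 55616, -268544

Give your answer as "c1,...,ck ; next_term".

-4,4 ; 1296640

  a_2 = -4·1 + 4·-5 = -24
  a_3 = -4·-24 + 4·1 = 100
  a_4 = -4·100 + 4·-24 = -496
  a_5 = -4·-496 + 4·100 = 2384
  a_6 = -4·2384 + 4·-496 = -11520
  a_7 = -4·-11520 + 4·2384 = 55616
  a_8 = -4·55616 + 4·-11520 = -268544
  a_9 = -4·-268544 + 4·55616 = 1296640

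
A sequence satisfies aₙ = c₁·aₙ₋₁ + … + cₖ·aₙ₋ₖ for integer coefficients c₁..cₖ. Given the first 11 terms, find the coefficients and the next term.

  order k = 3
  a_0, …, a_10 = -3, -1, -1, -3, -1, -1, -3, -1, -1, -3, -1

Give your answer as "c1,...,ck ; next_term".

  a_3 = 0·-1 + 0·-1 + 1·-3 = -3
  a_4 = 0·-3 + 0·-1 + 1·-1 = -1
  a_5 = 0·-1 + 0·-3 + 1·-1 = -1
  a_6 = 0·-1 + 0·-1 + 1·-3 = -3
  a_7 = 0·-3 + 0·-1 + 1·-1 = -1
  a_8 = 0·-1 + 0·-3 + 1·-1 = -1
  a_9 = 0·-1 + 0·-1 + 1·-3 = -3
  a_10 = 0·-3 + 0·-1 + 1·-1 = -1
  a_11 = 0·-1 + 0·-3 + 1·-1 = -1

0,0,1 ; -1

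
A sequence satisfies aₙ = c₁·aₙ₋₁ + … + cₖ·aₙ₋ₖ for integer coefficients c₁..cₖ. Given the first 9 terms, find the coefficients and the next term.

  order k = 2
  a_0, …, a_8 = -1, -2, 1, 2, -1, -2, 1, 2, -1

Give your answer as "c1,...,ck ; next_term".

  a_2 = 0·-2 + -1·-1 = 1
  a_3 = 0·1 + -1·-2 = 2
  a_4 = 0·2 + -1·1 = -1
  a_5 = 0·-1 + -1·2 = -2
  a_6 = 0·-2 + -1·-1 = 1
  a_7 = 0·1 + -1·-2 = 2
  a_8 = 0·2 + -1·1 = -1
  a_9 = 0·-1 + -1·2 = -2

0,-1 ; -2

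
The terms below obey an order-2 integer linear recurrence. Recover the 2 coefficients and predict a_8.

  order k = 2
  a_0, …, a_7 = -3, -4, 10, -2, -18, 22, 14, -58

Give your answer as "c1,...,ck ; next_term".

-1,-2 ; 30

  a_2 = -1·-4 + -2·-3 = 10
  a_3 = -1·10 + -2·-4 = -2
  a_4 = -1·-2 + -2·10 = -18
  a_5 = -1·-18 + -2·-2 = 22
  a_6 = -1·22 + -2·-18 = 14
  a_7 = -1·14 + -2·22 = -58
  a_8 = -1·-58 + -2·14 = 30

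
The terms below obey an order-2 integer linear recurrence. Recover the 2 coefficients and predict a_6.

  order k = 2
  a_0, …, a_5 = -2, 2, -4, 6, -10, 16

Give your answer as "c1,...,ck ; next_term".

  a_2 = -1·2 + 1·-2 = -4
  a_3 = -1·-4 + 1·2 = 6
  a_4 = -1·6 + 1·-4 = -10
  a_5 = -1·-10 + 1·6 = 16
  a_6 = -1·16 + 1·-10 = -26

-1,1 ; -26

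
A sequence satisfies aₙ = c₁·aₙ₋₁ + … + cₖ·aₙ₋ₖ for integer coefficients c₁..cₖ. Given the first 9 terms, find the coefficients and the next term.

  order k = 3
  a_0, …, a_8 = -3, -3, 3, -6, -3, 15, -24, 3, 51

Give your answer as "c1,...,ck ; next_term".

-1,-1,2 ; -102

  a_3 = -1·3 + -1·-3 + 2·-3 = -6
  a_4 = -1·-6 + -1·3 + 2·-3 = -3
  a_5 = -1·-3 + -1·-6 + 2·3 = 15
  a_6 = -1·15 + -1·-3 + 2·-6 = -24
  a_7 = -1·-24 + -1·15 + 2·-3 = 3
  a_8 = -1·3 + -1·-24 + 2·15 = 51
  a_9 = -1·51 + -1·3 + 2·-24 = -102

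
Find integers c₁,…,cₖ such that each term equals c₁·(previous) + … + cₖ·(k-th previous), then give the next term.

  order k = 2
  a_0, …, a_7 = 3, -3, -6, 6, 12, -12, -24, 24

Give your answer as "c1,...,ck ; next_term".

0,-2 ; 48

  a_2 = 0·-3 + -2·3 = -6
  a_3 = 0·-6 + -2·-3 = 6
  a_4 = 0·6 + -2·-6 = 12
  a_5 = 0·12 + -2·6 = -12
  a_6 = 0·-12 + -2·12 = -24
  a_7 = 0·-24 + -2·-12 = 24
  a_8 = 0·24 + -2·-24 = 48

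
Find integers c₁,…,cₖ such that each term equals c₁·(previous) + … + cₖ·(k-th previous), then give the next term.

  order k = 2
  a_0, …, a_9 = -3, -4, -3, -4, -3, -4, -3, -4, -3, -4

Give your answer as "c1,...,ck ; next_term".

  a_2 = 0·-4 + 1·-3 = -3
  a_3 = 0·-3 + 1·-4 = -4
  a_4 = 0·-4 + 1·-3 = -3
  a_5 = 0·-3 + 1·-4 = -4
  a_6 = 0·-4 + 1·-3 = -3
  a_7 = 0·-3 + 1·-4 = -4
  a_8 = 0·-4 + 1·-3 = -3
  a_9 = 0·-3 + 1·-4 = -4
  a_10 = 0·-4 + 1·-3 = -3

0,1 ; -3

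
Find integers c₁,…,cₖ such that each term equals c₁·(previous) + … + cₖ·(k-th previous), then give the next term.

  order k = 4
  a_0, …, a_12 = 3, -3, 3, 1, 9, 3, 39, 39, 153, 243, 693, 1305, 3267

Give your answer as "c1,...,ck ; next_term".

0,3,3,3 ; 6723

  a_4 = 0·1 + 3·3 + 3·-3 + 3·3 = 9
  a_5 = 0·9 + 3·1 + 3·3 + 3·-3 = 3
  a_6 = 0·3 + 3·9 + 3·1 + 3·3 = 39
  a_7 = 0·39 + 3·3 + 3·9 + 3·1 = 39
  a_8 = 0·39 + 3·39 + 3·3 + 3·9 = 153
  a_9 = 0·153 + 3·39 + 3·39 + 3·3 = 243
  a_10 = 0·243 + 3·153 + 3·39 + 3·39 = 693
  a_11 = 0·693 + 3·243 + 3·153 + 3·39 = 1305
  a_12 = 0·1305 + 3·693 + 3·243 + 3·153 = 3267
  a_13 = 0·3267 + 3·1305 + 3·693 + 3·243 = 6723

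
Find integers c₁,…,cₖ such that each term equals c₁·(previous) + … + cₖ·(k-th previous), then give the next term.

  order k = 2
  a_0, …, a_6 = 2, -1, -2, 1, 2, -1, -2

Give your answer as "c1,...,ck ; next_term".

  a_2 = 0·-1 + -1·2 = -2
  a_3 = 0·-2 + -1·-1 = 1
  a_4 = 0·1 + -1·-2 = 2
  a_5 = 0·2 + -1·1 = -1
  a_6 = 0·-1 + -1·2 = -2
  a_7 = 0·-2 + -1·-1 = 1

0,-1 ; 1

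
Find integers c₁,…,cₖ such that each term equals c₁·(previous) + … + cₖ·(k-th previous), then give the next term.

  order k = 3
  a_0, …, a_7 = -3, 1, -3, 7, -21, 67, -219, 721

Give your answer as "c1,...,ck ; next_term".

  a_3 = -4·-3 + -2·1 + 1·-3 = 7
  a_4 = -4·7 + -2·-3 + 1·1 = -21
  a_5 = -4·-21 + -2·7 + 1·-3 = 67
  a_6 = -4·67 + -2·-21 + 1·7 = -219
  a_7 = -4·-219 + -2·67 + 1·-21 = 721
  a_8 = -4·721 + -2·-219 + 1·67 = -2379

-4,-2,1 ; -2379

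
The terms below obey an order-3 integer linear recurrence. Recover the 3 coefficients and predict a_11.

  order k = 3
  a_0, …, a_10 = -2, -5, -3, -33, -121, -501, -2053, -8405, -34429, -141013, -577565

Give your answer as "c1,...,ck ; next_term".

  a_3 = 3·-3 + 4·-5 + 2·-2 = -33
  a_4 = 3·-33 + 4·-3 + 2·-5 = -121
  a_5 = 3·-121 + 4·-33 + 2·-3 = -501
  a_6 = 3·-501 + 4·-121 + 2·-33 = -2053
  a_7 = 3·-2053 + 4·-501 + 2·-121 = -8405
  a_8 = 3·-8405 + 4·-2053 + 2·-501 = -34429
  a_9 = 3·-34429 + 4·-8405 + 2·-2053 = -141013
  a_10 = 3·-141013 + 4·-34429 + 2·-8405 = -577565
  a_11 = 3·-577565 + 4·-141013 + 2·-34429 = -2365605

3,4,2 ; -2365605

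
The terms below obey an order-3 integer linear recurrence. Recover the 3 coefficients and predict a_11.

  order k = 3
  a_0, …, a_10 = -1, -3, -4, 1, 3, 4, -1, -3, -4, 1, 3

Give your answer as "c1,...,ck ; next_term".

0,0,-1 ; 4

  a_3 = 0·-4 + 0·-3 + -1·-1 = 1
  a_4 = 0·1 + 0·-4 + -1·-3 = 3
  a_5 = 0·3 + 0·1 + -1·-4 = 4
  a_6 = 0·4 + 0·3 + -1·1 = -1
  a_7 = 0·-1 + 0·4 + -1·3 = -3
  a_8 = 0·-3 + 0·-1 + -1·4 = -4
  a_9 = 0·-4 + 0·-3 + -1·-1 = 1
  a_10 = 0·1 + 0·-4 + -1·-3 = 3
  a_11 = 0·3 + 0·1 + -1·-4 = 4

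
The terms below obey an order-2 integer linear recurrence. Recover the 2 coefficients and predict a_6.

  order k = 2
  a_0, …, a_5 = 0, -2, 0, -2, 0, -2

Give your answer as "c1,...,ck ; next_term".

0,1 ; 0

  a_2 = 0·-2 + 1·0 = 0
  a_3 = 0·0 + 1·-2 = -2
  a_4 = 0·-2 + 1·0 = 0
  a_5 = 0·0 + 1·-2 = -2
  a_6 = 0·-2 + 1·0 = 0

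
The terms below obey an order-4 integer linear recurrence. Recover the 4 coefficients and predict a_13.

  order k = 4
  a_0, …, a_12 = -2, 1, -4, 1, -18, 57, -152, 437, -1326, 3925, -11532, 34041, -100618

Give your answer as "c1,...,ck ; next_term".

-2,1,-4,4 ; 297105

  a_4 = -2·1 + 1·-4 + -4·1 + 4·-2 = -18
  a_5 = -2·-18 + 1·1 + -4·-4 + 4·1 = 57
  a_6 = -2·57 + 1·-18 + -4·1 + 4·-4 = -152
  a_7 = -2·-152 + 1·57 + -4·-18 + 4·1 = 437
  a_8 = -2·437 + 1·-152 + -4·57 + 4·-18 = -1326
  a_9 = -2·-1326 + 1·437 + -4·-152 + 4·57 = 3925
  a_10 = -2·3925 + 1·-1326 + -4·437 + 4·-152 = -11532
  a_11 = -2·-11532 + 1·3925 + -4·-1326 + 4·437 = 34041
  a_12 = -2·34041 + 1·-11532 + -4·3925 + 4·-1326 = -100618
  a_13 = -2·-100618 + 1·34041 + -4·-11532 + 4·3925 = 297105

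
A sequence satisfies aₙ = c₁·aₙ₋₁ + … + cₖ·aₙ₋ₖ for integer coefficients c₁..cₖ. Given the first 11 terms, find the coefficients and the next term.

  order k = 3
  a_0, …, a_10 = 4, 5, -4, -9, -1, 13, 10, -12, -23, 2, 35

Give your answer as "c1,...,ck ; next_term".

  a_3 = 0·-4 + -1·5 + -1·4 = -9
  a_4 = 0·-9 + -1·-4 + -1·5 = -1
  a_5 = 0·-1 + -1·-9 + -1·-4 = 13
  a_6 = 0·13 + -1·-1 + -1·-9 = 10
  a_7 = 0·10 + -1·13 + -1·-1 = -12
  a_8 = 0·-12 + -1·10 + -1·13 = -23
  a_9 = 0·-23 + -1·-12 + -1·10 = 2
  a_10 = 0·2 + -1·-23 + -1·-12 = 35
  a_11 = 0·35 + -1·2 + -1·-23 = 21

0,-1,-1 ; 21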